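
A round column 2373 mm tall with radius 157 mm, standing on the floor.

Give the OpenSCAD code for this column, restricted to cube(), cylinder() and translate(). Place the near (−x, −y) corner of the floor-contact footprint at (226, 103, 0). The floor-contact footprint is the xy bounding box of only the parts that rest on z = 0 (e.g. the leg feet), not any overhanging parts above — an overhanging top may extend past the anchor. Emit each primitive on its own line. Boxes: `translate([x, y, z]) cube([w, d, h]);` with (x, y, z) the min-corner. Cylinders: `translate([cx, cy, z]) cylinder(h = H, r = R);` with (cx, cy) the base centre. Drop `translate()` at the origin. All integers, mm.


translate([383, 260, 0]) cylinder(h = 2373, r = 157);


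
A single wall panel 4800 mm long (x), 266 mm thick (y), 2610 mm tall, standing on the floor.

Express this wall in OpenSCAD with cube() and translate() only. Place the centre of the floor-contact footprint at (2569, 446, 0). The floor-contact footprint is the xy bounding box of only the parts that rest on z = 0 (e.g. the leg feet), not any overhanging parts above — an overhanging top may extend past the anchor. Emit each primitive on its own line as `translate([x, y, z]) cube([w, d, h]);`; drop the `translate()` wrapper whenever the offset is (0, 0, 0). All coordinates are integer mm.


translate([169, 313, 0]) cube([4800, 266, 2610]);


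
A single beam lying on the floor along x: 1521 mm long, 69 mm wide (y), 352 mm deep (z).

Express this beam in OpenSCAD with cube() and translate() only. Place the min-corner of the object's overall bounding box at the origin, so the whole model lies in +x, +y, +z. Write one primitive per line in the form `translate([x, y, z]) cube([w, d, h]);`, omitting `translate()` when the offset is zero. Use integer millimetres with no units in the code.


cube([1521, 69, 352]);


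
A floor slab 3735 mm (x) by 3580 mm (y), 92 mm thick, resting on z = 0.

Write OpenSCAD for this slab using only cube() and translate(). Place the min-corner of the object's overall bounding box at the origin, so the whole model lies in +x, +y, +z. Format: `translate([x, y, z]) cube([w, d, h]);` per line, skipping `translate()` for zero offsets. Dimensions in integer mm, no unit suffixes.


cube([3735, 3580, 92]);


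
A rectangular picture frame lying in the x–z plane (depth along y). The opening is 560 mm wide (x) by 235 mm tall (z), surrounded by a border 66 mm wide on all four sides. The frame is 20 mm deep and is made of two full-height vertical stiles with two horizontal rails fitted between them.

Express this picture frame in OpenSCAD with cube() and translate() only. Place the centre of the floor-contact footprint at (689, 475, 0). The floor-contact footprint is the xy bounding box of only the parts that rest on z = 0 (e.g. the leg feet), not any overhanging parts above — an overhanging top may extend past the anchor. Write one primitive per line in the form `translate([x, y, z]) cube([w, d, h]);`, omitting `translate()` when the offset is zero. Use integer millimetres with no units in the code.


translate([343, 465, 0]) cube([66, 20, 367]);
translate([969, 465, 0]) cube([66, 20, 367]);
translate([409, 465, 0]) cube([560, 20, 66]);
translate([409, 465, 301]) cube([560, 20, 66]);


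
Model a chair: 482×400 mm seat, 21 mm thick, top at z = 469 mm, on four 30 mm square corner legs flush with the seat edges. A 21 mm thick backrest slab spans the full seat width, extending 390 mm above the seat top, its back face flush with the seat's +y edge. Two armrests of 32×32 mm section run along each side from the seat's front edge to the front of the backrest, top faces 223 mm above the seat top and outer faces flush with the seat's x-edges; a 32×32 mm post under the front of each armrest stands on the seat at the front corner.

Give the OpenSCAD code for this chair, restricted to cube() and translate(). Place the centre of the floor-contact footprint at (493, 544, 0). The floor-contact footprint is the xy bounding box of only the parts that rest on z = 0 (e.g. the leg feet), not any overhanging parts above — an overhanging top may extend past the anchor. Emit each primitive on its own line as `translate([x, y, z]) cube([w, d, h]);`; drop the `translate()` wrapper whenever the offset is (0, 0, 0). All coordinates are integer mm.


// leg_h = 469 - 21 = 448
// arm post h = 223 - 32 = 191
translate([252, 344, 448]) cube([482, 400, 21]);
translate([252, 344, 0]) cube([30, 30, 448]);
translate([704, 344, 0]) cube([30, 30, 448]);
translate([252, 714, 0]) cube([30, 30, 448]);
translate([704, 714, 0]) cube([30, 30, 448]);
translate([252, 723, 469]) cube([482, 21, 390]);
translate([252, 344, 660]) cube([32, 379, 32]);
translate([702, 344, 660]) cube([32, 379, 32]);
translate([252, 344, 469]) cube([32, 32, 191]);
translate([702, 344, 469]) cube([32, 32, 191]);


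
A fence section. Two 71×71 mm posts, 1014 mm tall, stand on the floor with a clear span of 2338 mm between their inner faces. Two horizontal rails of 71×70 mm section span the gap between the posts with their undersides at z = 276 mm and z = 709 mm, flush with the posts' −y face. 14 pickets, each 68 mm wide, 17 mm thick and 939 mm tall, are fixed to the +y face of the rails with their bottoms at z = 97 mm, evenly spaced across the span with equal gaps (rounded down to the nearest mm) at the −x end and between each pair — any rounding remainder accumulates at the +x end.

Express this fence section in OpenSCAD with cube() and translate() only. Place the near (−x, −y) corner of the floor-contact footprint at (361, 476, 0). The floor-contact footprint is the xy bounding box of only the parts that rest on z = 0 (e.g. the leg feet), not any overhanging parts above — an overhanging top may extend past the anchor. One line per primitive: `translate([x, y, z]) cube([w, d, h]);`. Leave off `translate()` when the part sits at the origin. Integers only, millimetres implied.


translate([361, 476, 0]) cube([71, 71, 1014]);
translate([2770, 476, 0]) cube([71, 71, 1014]);
translate([432, 476, 276]) cube([2338, 71, 70]);
translate([432, 476, 709]) cube([2338, 71, 70]);
translate([524, 547, 97]) cube([68, 17, 939]);
translate([684, 547, 97]) cube([68, 17, 939]);
translate([844, 547, 97]) cube([68, 17, 939]);
translate([1004, 547, 97]) cube([68, 17, 939]);
translate([1164, 547, 97]) cube([68, 17, 939]);
translate([1324, 547, 97]) cube([68, 17, 939]);
translate([1484, 547, 97]) cube([68, 17, 939]);
translate([1644, 547, 97]) cube([68, 17, 939]);
translate([1804, 547, 97]) cube([68, 17, 939]);
translate([1964, 547, 97]) cube([68, 17, 939]);
translate([2124, 547, 97]) cube([68, 17, 939]);
translate([2284, 547, 97]) cube([68, 17, 939]);
translate([2444, 547, 97]) cube([68, 17, 939]);
translate([2604, 547, 97]) cube([68, 17, 939]);


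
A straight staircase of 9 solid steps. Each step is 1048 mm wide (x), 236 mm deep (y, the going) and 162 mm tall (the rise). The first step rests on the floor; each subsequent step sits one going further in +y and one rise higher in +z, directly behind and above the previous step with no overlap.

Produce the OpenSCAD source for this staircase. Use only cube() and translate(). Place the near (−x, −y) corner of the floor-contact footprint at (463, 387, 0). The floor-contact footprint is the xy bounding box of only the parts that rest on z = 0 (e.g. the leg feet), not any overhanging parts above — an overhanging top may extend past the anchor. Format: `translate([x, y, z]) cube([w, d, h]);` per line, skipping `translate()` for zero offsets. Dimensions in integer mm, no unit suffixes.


translate([463, 387, 0]) cube([1048, 236, 162]);
translate([463, 623, 162]) cube([1048, 236, 162]);
translate([463, 859, 324]) cube([1048, 236, 162]);
translate([463, 1095, 486]) cube([1048, 236, 162]);
translate([463, 1331, 648]) cube([1048, 236, 162]);
translate([463, 1567, 810]) cube([1048, 236, 162]);
translate([463, 1803, 972]) cube([1048, 236, 162]);
translate([463, 2039, 1134]) cube([1048, 236, 162]);
translate([463, 2275, 1296]) cube([1048, 236, 162]);


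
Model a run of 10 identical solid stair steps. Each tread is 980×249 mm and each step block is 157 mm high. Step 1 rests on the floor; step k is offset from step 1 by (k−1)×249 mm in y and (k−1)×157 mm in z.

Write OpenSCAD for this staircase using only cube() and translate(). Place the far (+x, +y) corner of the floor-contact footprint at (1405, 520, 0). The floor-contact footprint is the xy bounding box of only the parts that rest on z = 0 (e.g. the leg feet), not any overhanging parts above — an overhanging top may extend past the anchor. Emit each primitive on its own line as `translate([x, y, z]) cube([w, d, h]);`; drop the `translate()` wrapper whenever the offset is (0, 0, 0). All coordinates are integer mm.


translate([425, 271, 0]) cube([980, 249, 157]);
translate([425, 520, 157]) cube([980, 249, 157]);
translate([425, 769, 314]) cube([980, 249, 157]);
translate([425, 1018, 471]) cube([980, 249, 157]);
translate([425, 1267, 628]) cube([980, 249, 157]);
translate([425, 1516, 785]) cube([980, 249, 157]);
translate([425, 1765, 942]) cube([980, 249, 157]);
translate([425, 2014, 1099]) cube([980, 249, 157]);
translate([425, 2263, 1256]) cube([980, 249, 157]);
translate([425, 2512, 1413]) cube([980, 249, 157]);


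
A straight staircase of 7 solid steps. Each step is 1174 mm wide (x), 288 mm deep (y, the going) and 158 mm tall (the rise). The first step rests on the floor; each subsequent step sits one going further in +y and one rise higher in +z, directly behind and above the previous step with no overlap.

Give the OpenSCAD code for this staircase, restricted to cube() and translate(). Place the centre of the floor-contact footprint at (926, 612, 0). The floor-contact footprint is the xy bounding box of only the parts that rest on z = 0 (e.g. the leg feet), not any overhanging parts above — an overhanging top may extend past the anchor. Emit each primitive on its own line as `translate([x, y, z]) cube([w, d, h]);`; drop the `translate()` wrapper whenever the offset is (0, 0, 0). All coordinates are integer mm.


translate([339, 468, 0]) cube([1174, 288, 158]);
translate([339, 756, 158]) cube([1174, 288, 158]);
translate([339, 1044, 316]) cube([1174, 288, 158]);
translate([339, 1332, 474]) cube([1174, 288, 158]);
translate([339, 1620, 632]) cube([1174, 288, 158]);
translate([339, 1908, 790]) cube([1174, 288, 158]);
translate([339, 2196, 948]) cube([1174, 288, 158]);


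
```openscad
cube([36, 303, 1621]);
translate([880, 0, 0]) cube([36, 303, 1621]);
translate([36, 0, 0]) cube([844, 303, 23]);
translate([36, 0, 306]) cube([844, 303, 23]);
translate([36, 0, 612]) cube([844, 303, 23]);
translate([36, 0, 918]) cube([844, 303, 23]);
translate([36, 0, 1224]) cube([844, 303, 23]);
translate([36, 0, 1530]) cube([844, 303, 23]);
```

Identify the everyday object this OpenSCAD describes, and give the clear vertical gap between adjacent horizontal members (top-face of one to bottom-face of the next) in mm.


A bookshelf. The clear shelf gap is 283 mm.

Two tall side panels with 6 horizontal boards between them — a bookshelf. The first two shelf undersides are at z = 0 and z = 306; with shelf thickness 23, the clear gap is 306 − 0 − 23 = 283 mm.


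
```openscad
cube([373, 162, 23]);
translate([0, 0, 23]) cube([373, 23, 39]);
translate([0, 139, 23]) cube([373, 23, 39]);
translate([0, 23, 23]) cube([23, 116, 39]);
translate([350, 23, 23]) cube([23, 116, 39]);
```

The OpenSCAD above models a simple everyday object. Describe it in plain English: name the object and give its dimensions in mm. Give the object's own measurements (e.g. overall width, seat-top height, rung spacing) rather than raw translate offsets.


An open-topped rectangular box: outside dimensions 373×162×62 mm, with a uniform wall and base thickness of 23 mm. The base is a full 373×162 slab on the floor; four walls sit on top of the base. The front and back walls (the −y and +y sides) span the full width; the two side walls fit between them.


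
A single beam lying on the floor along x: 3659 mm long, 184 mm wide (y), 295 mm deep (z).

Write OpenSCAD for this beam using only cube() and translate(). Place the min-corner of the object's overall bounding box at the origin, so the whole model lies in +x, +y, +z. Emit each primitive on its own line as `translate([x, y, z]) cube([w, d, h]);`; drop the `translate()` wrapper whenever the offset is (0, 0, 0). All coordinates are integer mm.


cube([3659, 184, 295]);


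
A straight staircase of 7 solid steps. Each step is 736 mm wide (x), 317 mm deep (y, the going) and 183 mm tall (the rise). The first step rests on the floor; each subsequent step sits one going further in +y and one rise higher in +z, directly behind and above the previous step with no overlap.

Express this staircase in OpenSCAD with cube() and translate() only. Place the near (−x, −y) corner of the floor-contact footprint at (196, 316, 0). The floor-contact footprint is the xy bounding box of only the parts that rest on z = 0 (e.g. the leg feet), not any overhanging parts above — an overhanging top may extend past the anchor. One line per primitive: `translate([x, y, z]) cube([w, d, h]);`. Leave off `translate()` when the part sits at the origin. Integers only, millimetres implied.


translate([196, 316, 0]) cube([736, 317, 183]);
translate([196, 633, 183]) cube([736, 317, 183]);
translate([196, 950, 366]) cube([736, 317, 183]);
translate([196, 1267, 549]) cube([736, 317, 183]);
translate([196, 1584, 732]) cube([736, 317, 183]);
translate([196, 1901, 915]) cube([736, 317, 183]);
translate([196, 2218, 1098]) cube([736, 317, 183]);


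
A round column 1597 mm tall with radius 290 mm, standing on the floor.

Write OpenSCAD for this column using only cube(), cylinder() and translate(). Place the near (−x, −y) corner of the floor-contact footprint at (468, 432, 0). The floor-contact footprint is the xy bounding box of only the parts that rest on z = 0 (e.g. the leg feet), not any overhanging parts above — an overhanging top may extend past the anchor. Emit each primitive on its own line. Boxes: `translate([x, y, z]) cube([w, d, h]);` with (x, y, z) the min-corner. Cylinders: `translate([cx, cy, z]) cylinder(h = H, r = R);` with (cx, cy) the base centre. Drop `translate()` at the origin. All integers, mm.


translate([758, 722, 0]) cylinder(h = 1597, r = 290);


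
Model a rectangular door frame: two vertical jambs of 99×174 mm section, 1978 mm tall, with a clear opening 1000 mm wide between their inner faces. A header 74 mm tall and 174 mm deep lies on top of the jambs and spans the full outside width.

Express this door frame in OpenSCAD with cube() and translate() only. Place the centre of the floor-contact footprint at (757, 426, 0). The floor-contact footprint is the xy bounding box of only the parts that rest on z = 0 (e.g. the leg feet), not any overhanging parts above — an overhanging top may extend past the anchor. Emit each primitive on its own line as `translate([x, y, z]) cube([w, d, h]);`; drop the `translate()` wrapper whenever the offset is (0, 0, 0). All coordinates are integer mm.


translate([158, 339, 0]) cube([99, 174, 1978]);
translate([1257, 339, 0]) cube([99, 174, 1978]);
translate([158, 339, 1978]) cube([1198, 174, 74]);


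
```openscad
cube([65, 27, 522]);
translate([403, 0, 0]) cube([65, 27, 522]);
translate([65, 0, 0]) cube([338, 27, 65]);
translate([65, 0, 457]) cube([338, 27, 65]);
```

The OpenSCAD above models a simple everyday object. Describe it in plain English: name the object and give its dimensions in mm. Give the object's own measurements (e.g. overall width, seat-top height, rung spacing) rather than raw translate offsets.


A rectangular picture frame lying in the x–z plane (depth along y). The opening is 338 mm wide (x) by 392 mm tall (z), surrounded by a border 65 mm wide on all four sides. The frame is 27 mm deep and is made of two full-height vertical stiles with two horizontal rails fitted between them.


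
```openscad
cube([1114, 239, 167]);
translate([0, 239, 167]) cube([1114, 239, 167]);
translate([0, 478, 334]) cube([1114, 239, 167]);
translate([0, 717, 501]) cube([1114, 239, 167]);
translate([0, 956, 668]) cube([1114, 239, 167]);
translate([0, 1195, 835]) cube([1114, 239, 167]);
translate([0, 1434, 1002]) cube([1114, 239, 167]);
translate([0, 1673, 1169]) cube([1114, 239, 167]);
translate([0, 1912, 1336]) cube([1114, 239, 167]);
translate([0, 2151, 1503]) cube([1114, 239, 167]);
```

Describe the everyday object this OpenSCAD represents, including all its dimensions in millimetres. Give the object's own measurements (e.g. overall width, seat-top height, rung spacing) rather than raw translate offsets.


A straight staircase of 10 solid steps. Each step is 1114 mm wide (x), 239 mm deep (y, the going) and 167 mm tall (the rise). The first step rests on the floor; each subsequent step sits one going further in +y and one rise higher in +z, directly behind and above the previous step with no overlap.


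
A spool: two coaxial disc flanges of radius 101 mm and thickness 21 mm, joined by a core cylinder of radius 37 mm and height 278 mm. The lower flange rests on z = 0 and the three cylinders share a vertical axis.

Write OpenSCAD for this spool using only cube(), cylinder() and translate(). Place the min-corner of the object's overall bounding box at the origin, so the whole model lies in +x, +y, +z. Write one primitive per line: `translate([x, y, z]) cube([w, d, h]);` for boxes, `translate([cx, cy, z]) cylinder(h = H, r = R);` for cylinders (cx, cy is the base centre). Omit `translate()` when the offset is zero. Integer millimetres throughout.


translate([101, 101, 0]) cylinder(h = 21, r = 101);
translate([101, 101, 21]) cylinder(h = 278, r = 37);
translate([101, 101, 299]) cylinder(h = 21, r = 101);


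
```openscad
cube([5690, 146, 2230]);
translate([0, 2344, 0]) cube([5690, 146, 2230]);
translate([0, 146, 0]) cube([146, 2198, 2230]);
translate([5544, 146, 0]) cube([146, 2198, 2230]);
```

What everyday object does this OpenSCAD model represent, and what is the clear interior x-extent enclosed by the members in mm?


A house (or room) frame. The interior width is 5398 mm.

Four 2230 mm walls enclosing a rectangle with no floor or roof — a room or house frame. Outside width is 5690 mm and wall thickness is 146 mm, so the interior width is 5690 − 2 × 146 = 5398 mm.


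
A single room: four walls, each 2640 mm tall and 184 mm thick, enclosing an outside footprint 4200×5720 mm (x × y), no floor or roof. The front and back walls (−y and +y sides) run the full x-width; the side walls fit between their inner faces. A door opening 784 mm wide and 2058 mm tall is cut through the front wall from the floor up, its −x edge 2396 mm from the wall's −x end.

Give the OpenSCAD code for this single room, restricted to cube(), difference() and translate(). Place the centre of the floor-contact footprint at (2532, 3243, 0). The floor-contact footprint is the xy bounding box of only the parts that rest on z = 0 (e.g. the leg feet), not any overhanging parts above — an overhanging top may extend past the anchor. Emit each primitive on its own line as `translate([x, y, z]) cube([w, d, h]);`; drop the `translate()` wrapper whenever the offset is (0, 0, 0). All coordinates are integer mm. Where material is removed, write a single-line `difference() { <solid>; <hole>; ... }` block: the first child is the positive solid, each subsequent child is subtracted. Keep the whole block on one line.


difference() { translate([432, 383, 0]) cube([4200, 184, 2640]); translate([2828, 383, 0]) cube([784, 184, 2058]); }
translate([432, 5919, 0]) cube([4200, 184, 2640]);
translate([432, 567, 0]) cube([184, 5352, 2640]);
translate([4448, 567, 0]) cube([184, 5352, 2640]);


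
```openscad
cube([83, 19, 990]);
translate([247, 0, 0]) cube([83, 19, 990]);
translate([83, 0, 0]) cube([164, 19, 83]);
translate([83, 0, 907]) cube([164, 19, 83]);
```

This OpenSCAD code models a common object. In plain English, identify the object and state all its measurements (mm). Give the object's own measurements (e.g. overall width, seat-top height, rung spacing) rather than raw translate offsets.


A rectangular picture frame lying in the x–z plane (depth along y). The opening is 164 mm wide (x) by 824 mm tall (z), surrounded by a border 83 mm wide on all four sides. The frame is 19 mm deep and is made of two full-height vertical stiles with two horizontal rails fitted between them.


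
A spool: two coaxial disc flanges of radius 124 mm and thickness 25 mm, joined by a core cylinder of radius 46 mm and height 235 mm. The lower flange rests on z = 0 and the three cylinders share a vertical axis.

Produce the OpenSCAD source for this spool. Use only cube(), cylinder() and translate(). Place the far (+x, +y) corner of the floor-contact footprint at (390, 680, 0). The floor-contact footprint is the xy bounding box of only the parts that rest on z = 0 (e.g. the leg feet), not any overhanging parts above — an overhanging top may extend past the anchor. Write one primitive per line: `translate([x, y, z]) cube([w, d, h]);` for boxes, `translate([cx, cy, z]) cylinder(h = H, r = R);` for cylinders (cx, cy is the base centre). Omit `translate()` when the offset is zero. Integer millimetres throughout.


translate([266, 556, 0]) cylinder(h = 25, r = 124);
translate([266, 556, 25]) cylinder(h = 235, r = 46);
translate([266, 556, 260]) cylinder(h = 25, r = 124);


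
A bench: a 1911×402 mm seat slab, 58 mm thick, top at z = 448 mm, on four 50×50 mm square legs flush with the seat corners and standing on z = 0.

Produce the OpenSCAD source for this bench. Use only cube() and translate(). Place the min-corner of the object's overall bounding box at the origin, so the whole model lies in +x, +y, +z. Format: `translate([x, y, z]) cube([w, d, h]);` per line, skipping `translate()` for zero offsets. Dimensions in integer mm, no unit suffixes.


translate([0, 0, 390]) cube([1911, 402, 58]);
cube([50, 50, 390]);
translate([0, 352, 0]) cube([50, 50, 390]);
translate([1861, 0, 0]) cube([50, 50, 390]);
translate([1861, 352, 0]) cube([50, 50, 390]);


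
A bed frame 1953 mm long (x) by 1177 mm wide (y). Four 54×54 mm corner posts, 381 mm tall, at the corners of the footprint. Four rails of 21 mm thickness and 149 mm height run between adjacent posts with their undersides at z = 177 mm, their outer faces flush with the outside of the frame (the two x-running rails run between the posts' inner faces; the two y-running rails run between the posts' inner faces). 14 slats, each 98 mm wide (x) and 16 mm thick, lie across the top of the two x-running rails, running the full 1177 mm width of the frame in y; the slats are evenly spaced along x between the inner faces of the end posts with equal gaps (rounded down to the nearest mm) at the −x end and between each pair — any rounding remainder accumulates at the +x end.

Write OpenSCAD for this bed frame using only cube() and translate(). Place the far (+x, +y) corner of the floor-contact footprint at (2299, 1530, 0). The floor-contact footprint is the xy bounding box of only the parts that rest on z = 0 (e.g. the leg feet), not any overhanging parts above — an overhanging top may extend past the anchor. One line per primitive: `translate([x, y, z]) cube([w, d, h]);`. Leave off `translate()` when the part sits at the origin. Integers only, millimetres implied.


translate([346, 353, 0]) cube([54, 54, 381]);
translate([346, 1476, 0]) cube([54, 54, 381]);
translate([2245, 353, 0]) cube([54, 54, 381]);
translate([2245, 1476, 0]) cube([54, 54, 381]);
translate([400, 353, 177]) cube([1845, 21, 149]);
translate([400, 1509, 177]) cube([1845, 21, 149]);
translate([346, 407, 177]) cube([21, 1069, 149]);
translate([2278, 407, 177]) cube([21, 1069, 149]);
translate([431, 353, 326]) cube([98, 1177, 16]);
translate([560, 353, 326]) cube([98, 1177, 16]);
translate([689, 353, 326]) cube([98, 1177, 16]);
translate([818, 353, 326]) cube([98, 1177, 16]);
translate([947, 353, 326]) cube([98, 1177, 16]);
translate([1076, 353, 326]) cube([98, 1177, 16]);
translate([1205, 353, 326]) cube([98, 1177, 16]);
translate([1334, 353, 326]) cube([98, 1177, 16]);
translate([1463, 353, 326]) cube([98, 1177, 16]);
translate([1592, 353, 326]) cube([98, 1177, 16]);
translate([1721, 353, 326]) cube([98, 1177, 16]);
translate([1850, 353, 326]) cube([98, 1177, 16]);
translate([1979, 353, 326]) cube([98, 1177, 16]);
translate([2108, 353, 326]) cube([98, 1177, 16]);


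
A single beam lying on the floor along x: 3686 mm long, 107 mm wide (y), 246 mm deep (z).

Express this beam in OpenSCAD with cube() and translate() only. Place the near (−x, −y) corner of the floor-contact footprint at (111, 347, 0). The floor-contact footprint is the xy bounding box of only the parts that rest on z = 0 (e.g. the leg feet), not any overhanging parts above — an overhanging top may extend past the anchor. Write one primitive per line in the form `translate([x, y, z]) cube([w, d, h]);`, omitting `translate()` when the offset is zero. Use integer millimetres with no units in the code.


translate([111, 347, 0]) cube([3686, 107, 246]);


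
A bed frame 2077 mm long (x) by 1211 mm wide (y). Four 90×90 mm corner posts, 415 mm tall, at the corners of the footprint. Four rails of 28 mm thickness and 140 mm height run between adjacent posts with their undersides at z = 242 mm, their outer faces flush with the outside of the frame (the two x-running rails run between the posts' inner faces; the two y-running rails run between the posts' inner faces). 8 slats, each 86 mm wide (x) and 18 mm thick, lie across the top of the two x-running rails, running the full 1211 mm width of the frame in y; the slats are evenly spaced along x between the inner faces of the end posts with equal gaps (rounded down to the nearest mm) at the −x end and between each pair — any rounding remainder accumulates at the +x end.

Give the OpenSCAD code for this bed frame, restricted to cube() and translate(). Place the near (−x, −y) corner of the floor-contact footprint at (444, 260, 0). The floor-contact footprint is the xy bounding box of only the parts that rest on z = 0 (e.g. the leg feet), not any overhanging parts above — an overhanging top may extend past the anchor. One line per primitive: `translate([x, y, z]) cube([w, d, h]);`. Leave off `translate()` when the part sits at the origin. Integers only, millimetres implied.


// slat z = rail_z + rail_h = 242 + 140 = 382
// slat gap = ⌊(1897 − 8·86) / 9⌋ = 134
translate([444, 260, 0]) cube([90, 90, 415]);
translate([444, 1381, 0]) cube([90, 90, 415]);
translate([2431, 260, 0]) cube([90, 90, 415]);
translate([2431, 1381, 0]) cube([90, 90, 415]);
translate([534, 260, 242]) cube([1897, 28, 140]);
translate([534, 1443, 242]) cube([1897, 28, 140]);
translate([444, 350, 242]) cube([28, 1031, 140]);
translate([2493, 350, 242]) cube([28, 1031, 140]);
translate([668, 260, 382]) cube([86, 1211, 18]);
translate([888, 260, 382]) cube([86, 1211, 18]);
translate([1108, 260, 382]) cube([86, 1211, 18]);
translate([1328, 260, 382]) cube([86, 1211, 18]);
translate([1548, 260, 382]) cube([86, 1211, 18]);
translate([1768, 260, 382]) cube([86, 1211, 18]);
translate([1988, 260, 382]) cube([86, 1211, 18]);
translate([2208, 260, 382]) cube([86, 1211, 18]);


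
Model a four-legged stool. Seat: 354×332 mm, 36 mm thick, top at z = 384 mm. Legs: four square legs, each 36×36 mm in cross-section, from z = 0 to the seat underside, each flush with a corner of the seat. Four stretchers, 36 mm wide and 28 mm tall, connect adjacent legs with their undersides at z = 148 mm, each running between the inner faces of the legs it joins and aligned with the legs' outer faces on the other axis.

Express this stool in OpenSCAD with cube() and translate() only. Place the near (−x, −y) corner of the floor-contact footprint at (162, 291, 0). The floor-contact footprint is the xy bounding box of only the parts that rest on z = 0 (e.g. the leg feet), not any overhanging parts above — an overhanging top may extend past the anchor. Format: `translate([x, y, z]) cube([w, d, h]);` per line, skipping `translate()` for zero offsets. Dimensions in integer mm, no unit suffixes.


// leg_h = 384 - 36 = 348
// stretcher span = 354 - 2*36 = 282
translate([162, 291, 348]) cube([354, 332, 36]);
translate([162, 291, 0]) cube([36, 36, 348]);
translate([480, 291, 0]) cube([36, 36, 348]);
translate([162, 587, 0]) cube([36, 36, 348]);
translate([480, 587, 0]) cube([36, 36, 348]);
translate([198, 291, 148]) cube([282, 36, 28]);
translate([198, 587, 148]) cube([282, 36, 28]);
translate([162, 327, 148]) cube([36, 260, 28]);
translate([480, 327, 148]) cube([36, 260, 28]);


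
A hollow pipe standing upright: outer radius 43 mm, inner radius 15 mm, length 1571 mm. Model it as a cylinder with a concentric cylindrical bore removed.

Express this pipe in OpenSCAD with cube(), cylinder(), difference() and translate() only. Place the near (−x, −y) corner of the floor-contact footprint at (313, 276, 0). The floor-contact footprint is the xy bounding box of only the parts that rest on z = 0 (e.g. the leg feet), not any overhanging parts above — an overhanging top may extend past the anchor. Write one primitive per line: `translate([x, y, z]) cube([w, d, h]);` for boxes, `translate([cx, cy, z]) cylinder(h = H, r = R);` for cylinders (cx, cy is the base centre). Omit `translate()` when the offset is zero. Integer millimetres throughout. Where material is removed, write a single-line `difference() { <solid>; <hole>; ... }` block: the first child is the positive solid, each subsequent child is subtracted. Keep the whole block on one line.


difference() { translate([356, 319, 0]) cylinder(h = 1571, r = 43); translate([356, 319, 0]) cylinder(h = 1571, r = 15); }


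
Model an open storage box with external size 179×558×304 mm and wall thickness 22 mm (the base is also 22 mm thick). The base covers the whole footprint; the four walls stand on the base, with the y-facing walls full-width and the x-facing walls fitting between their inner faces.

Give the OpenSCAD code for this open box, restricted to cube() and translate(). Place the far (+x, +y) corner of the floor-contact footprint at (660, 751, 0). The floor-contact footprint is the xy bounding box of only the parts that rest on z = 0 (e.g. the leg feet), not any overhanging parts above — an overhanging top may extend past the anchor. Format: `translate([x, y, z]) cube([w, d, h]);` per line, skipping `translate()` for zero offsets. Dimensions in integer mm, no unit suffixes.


translate([481, 193, 0]) cube([179, 558, 22]);
translate([481, 193, 22]) cube([179, 22, 282]);
translate([481, 729, 22]) cube([179, 22, 282]);
translate([481, 215, 22]) cube([22, 514, 282]);
translate([638, 215, 22]) cube([22, 514, 282]);


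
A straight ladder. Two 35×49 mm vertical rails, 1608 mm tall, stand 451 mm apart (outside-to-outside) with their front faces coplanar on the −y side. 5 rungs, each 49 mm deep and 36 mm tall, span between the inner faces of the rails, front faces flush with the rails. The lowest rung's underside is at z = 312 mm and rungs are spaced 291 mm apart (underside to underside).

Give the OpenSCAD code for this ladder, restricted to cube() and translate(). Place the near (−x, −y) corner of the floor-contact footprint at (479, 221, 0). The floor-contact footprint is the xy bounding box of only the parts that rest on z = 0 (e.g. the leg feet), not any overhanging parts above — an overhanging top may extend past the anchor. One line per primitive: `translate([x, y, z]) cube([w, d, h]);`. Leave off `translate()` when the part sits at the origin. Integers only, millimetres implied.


translate([479, 221, 0]) cube([35, 49, 1608]);
translate([895, 221, 0]) cube([35, 49, 1608]);
translate([514, 221, 312]) cube([381, 49, 36]);
translate([514, 221, 603]) cube([381, 49, 36]);
translate([514, 221, 894]) cube([381, 49, 36]);
translate([514, 221, 1185]) cube([381, 49, 36]);
translate([514, 221, 1476]) cube([381, 49, 36]);


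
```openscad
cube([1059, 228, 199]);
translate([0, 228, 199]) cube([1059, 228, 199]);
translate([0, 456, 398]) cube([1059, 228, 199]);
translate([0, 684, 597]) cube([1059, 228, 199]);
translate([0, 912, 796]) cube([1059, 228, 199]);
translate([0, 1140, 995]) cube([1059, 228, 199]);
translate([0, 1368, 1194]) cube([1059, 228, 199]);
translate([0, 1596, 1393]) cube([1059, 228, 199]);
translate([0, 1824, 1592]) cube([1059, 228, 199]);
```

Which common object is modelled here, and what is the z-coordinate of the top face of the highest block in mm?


A staircase. The total rise is 1791 mm.

9 identical blocks, each offset up and back from the previous — a staircase. Each step is 199 mm tall and there are 9 of them, so the total rise is 9 × 199 = 1791 mm.


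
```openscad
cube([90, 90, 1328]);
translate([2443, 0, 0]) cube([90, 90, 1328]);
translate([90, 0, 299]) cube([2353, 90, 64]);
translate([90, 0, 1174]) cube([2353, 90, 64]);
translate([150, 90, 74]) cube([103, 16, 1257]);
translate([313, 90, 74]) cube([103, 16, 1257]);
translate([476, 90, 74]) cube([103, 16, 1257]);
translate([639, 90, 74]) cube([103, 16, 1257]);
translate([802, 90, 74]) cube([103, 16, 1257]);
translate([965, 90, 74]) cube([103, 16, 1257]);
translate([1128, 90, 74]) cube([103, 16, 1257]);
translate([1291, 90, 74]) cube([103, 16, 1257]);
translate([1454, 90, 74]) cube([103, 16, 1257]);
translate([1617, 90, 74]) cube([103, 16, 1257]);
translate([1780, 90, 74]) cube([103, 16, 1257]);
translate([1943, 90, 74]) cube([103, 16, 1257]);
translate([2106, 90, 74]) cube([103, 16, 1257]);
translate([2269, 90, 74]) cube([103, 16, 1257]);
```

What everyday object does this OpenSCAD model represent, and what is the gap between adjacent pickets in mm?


A fence section. The picket gap is 60 mm.

Two posts, two rails, 14 pickets — a fence section. Span 2353 mm holds 14 pickets of 103 mm with 15 equal gaps: ⌊(2353 − 14·103) / 15⌋ = 60 mm.


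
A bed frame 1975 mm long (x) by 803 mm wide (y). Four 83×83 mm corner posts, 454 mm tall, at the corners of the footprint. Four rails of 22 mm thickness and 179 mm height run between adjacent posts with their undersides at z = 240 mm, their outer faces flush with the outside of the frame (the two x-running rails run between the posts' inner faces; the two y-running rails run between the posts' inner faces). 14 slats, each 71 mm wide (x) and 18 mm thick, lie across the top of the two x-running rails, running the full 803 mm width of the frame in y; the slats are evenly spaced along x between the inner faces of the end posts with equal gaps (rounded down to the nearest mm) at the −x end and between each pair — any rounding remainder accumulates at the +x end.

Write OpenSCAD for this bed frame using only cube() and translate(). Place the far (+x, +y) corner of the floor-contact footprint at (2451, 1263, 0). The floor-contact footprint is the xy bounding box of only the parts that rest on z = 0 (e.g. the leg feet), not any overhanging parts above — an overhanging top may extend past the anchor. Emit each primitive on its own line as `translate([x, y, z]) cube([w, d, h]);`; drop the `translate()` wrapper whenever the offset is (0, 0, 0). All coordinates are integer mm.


// slat z = rail_z + rail_h = 240 + 179 = 419
// slat gap = ⌊(1809 − 14·71) / 15⌋ = 54
translate([476, 460, 0]) cube([83, 83, 454]);
translate([476, 1180, 0]) cube([83, 83, 454]);
translate([2368, 460, 0]) cube([83, 83, 454]);
translate([2368, 1180, 0]) cube([83, 83, 454]);
translate([559, 460, 240]) cube([1809, 22, 179]);
translate([559, 1241, 240]) cube([1809, 22, 179]);
translate([476, 543, 240]) cube([22, 637, 179]);
translate([2429, 543, 240]) cube([22, 637, 179]);
translate([613, 460, 419]) cube([71, 803, 18]);
translate([738, 460, 419]) cube([71, 803, 18]);
translate([863, 460, 419]) cube([71, 803, 18]);
translate([988, 460, 419]) cube([71, 803, 18]);
translate([1113, 460, 419]) cube([71, 803, 18]);
translate([1238, 460, 419]) cube([71, 803, 18]);
translate([1363, 460, 419]) cube([71, 803, 18]);
translate([1488, 460, 419]) cube([71, 803, 18]);
translate([1613, 460, 419]) cube([71, 803, 18]);
translate([1738, 460, 419]) cube([71, 803, 18]);
translate([1863, 460, 419]) cube([71, 803, 18]);
translate([1988, 460, 419]) cube([71, 803, 18]);
translate([2113, 460, 419]) cube([71, 803, 18]);
translate([2238, 460, 419]) cube([71, 803, 18]);


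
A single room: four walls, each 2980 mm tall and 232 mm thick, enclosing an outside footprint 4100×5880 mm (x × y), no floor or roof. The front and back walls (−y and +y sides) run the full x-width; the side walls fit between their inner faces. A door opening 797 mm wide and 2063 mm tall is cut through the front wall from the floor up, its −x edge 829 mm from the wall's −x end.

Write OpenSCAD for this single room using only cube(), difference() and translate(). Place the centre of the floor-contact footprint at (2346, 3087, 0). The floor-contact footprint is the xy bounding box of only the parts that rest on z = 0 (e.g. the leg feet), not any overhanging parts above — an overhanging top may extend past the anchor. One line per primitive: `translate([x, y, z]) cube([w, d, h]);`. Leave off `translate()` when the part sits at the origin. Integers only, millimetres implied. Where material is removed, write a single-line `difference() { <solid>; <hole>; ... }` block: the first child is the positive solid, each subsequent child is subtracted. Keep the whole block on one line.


difference() { translate([296, 147, 0]) cube([4100, 232, 2980]); translate([1125, 147, 0]) cube([797, 232, 2063]); }
translate([296, 5795, 0]) cube([4100, 232, 2980]);
translate([296, 379, 0]) cube([232, 5416, 2980]);
translate([4164, 379, 0]) cube([232, 5416, 2980]);


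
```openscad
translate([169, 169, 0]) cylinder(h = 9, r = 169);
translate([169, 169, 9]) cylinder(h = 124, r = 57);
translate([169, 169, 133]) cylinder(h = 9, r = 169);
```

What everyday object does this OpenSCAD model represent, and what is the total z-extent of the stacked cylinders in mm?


A spool. The overall height is 142 mm.

Three coaxial cylinders, large–small–large — a spool. Two 9 mm flanges and a 124 mm core give 9 + 124 + 9 = 142 mm.


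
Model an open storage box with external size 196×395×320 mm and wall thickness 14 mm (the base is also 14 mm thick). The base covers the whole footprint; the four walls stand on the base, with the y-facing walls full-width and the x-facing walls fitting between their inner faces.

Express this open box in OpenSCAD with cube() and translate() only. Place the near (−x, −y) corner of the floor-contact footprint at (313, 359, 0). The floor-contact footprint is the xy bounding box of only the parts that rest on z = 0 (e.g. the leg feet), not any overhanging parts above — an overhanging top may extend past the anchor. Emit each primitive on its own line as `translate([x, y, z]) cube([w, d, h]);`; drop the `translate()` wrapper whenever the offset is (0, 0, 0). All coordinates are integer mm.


translate([313, 359, 0]) cube([196, 395, 14]);
translate([313, 359, 14]) cube([196, 14, 306]);
translate([313, 740, 14]) cube([196, 14, 306]);
translate([313, 373, 14]) cube([14, 367, 306]);
translate([495, 373, 14]) cube([14, 367, 306]);


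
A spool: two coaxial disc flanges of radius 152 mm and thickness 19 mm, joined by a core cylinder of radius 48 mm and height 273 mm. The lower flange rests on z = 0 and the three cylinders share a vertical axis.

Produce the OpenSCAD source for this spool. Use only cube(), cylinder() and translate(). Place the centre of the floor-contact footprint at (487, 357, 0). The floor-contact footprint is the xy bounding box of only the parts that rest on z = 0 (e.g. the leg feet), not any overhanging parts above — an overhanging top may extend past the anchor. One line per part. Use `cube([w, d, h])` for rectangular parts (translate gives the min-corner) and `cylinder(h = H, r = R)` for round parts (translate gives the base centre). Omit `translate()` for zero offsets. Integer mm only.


translate([487, 357, 0]) cylinder(h = 19, r = 152);
translate([487, 357, 19]) cylinder(h = 273, r = 48);
translate([487, 357, 292]) cylinder(h = 19, r = 152);
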